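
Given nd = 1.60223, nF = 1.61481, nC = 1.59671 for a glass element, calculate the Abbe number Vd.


Abbe number formula: Vd = (nd - 1) / (nF - nC)
  nd - 1 = 1.60223 - 1 = 0.60223
  nF - nC = 1.61481 - 1.59671 = 0.0181
  Vd = 0.60223 / 0.0181 = 33.27

33.27


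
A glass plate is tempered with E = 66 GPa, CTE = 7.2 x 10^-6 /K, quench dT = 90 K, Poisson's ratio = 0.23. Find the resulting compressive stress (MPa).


Tempering stress: sigma = E * alpha * dT / (1 - nu)
  E (MPa) = 66 * 1000 = 66000
  Numerator = 66000 * (7.2 x 10^-6) * 90 = 42.768
  Denominator = 1 - 0.23 = 0.77
  sigma = 42.768 / 0.77 = 55.5 MPa

55.5 MPa


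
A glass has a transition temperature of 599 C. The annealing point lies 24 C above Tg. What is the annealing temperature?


The annealing temperature is Tg plus the offset:
  T_anneal = 599 + 24 = 623 C

623 C


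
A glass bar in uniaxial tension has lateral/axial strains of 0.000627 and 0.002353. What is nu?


Poisson's ratio: nu = lateral strain / axial strain
  nu = 0.000627 / 0.002353 = 0.2665

0.2665


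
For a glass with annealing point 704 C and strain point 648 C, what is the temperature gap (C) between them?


Gap = T_anneal - T_strain:
  gap = 704 - 648 = 56 C

56 C


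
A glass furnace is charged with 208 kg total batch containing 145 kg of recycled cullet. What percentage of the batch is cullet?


Cullet ratio = (cullet mass / total batch mass) * 100
  Ratio = 145 / 208 * 100 = 69.71%

69.71%


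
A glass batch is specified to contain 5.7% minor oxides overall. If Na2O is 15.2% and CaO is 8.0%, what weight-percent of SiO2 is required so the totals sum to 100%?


Known pieces sum to 100%:
  SiO2 = 100 - (others + Na2O + CaO)
  SiO2 = 100 - (5.7 + 15.2 + 8.0) = 71.1%

71.1%


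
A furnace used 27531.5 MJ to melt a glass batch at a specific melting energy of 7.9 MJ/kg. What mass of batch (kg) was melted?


Rearrange E = m * s for m:
  m = E / s
  m = 27531.5 / 7.9 = 3485.0 kg

3485.0 kg


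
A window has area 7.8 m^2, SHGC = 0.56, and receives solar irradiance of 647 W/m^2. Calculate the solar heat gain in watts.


Solar heat gain: Q = Area * SHGC * Irradiance
  Q = 7.8 * 0.56 * 647 = 2826.1 W

2826.1 W


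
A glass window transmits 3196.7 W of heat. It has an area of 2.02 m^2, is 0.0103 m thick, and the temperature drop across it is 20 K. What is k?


Fourier's law rearranged: k = Q * t / (A * dT)
  Numerator = 3196.7 * 0.0103 = 32.92601
  Denominator = 2.02 * 20 = 40.4
  k = 32.92601 / 40.4 = 0.815 W/mK

0.815 W/mK


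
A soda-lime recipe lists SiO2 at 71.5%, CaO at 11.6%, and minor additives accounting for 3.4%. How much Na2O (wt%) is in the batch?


Pieces sum to 100%:
  Na2O = 100 - (SiO2 + CaO + others)
  Na2O = 100 - (71.5 + 11.6 + 3.4) = 13.5%

13.5%


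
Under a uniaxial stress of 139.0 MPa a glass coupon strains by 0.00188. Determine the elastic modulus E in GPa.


Young's modulus: E = stress / strain
  E = 139.0 MPa / 0.00188 = 73936.17 MPa
Convert to GPa: 73936.17 / 1000 = 73.94 GPa

73.94 GPa


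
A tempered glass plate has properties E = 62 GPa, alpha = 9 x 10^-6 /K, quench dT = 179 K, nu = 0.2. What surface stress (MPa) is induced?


Tempering stress: sigma = E * alpha * dT / (1 - nu)
  E (MPa) = 62 * 1000 = 62000
  Numerator = 62000 * (9 x 10^-6) * 179 = 99.882
  Denominator = 1 - 0.2 = 0.8
  sigma = 99.882 / 0.8 = 124.9 MPa

124.9 MPa


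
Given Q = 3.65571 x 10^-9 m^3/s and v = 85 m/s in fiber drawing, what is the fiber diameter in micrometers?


Cross-sectional area from continuity:
  A = Q / v = 3.65571 x 10^-9 / 85 = 4.300835 x 10^-11 m^2
Diameter from circular cross-section:
  d = sqrt(4A / pi) * 10^6 (m -> um)
  d = sqrt(4 * 4.300835 x 10^-11 / pi) * 10^6 = 7.4 um

7.4 um


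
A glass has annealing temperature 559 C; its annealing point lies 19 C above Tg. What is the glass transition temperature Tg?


Rearrange T_anneal = Tg + offset for Tg:
  Tg = T_anneal - offset = 559 - 19 = 540 C

540 C


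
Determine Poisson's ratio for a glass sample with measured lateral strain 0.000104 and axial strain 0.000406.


Poisson's ratio: nu = lateral strain / axial strain
  nu = 0.000104 / 0.000406 = 0.2562

0.2562


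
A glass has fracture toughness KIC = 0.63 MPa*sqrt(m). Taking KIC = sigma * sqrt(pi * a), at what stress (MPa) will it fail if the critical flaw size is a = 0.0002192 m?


Rearrange KIC = sigma * sqrt(pi * a):
  sigma = KIC / sqrt(pi * a)
  sqrt(pi * 0.0002192) = 0.026242
  sigma = 0.63 / 0.026242 = 24.01 MPa

24.01 MPa


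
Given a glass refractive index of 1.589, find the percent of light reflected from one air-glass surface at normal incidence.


Fresnel reflectance at normal incidence:
  R = ((n - 1)/(n + 1))^2
  (n - 1)/(n + 1) = (1.589 - 1)/(1.589 + 1) = 0.227501
  R = 0.227501^2 = 0.0517567
  R(%) = 0.0517567 * 100 = 5.176%

5.176%


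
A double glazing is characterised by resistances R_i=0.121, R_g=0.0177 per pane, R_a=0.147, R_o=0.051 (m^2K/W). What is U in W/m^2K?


Total thermal resistance (series):
  R_total = R_in + R_glass + R_air + R_glass + R_out
  R_total = 0.121 + 0.0177 + 0.147 + 0.0177 + 0.051 = 0.3544 m^2K/W
U-value = 1 / R_total = 1 / 0.3544 = 2.822 W/m^2K

2.822 W/m^2K


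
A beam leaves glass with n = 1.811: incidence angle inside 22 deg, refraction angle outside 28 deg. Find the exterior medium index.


Apply Snell's law: n1 * sin(theta1) = n2 * sin(theta2)
  n2 = n1 * sin(theta1) / sin(theta2)
  sin(22) = 0.374607
  sin(28) = 0.469472
  n2 = 1.811 * 0.374607 / 0.469472 = 1.4451

1.4451


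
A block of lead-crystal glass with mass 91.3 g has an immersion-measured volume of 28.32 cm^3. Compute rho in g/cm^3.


Use the definition of density:
  rho = mass / volume
  rho = 91.3 / 28.32 = 3.224 g/cm^3

3.224 g/cm^3


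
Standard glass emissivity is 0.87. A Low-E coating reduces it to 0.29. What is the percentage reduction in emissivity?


Percentage reduction = (1 - coated/uncoated) * 100
  Ratio = 0.29 / 0.87 = 0.3333
  Reduction = (1 - 0.3333) * 100 = 66.7%

66.7%


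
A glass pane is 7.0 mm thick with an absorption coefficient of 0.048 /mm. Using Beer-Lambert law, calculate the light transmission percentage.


Beer-Lambert law: T = exp(-alpha * thickness)
  exponent = -0.048 * 7.0 = -0.336
  T = exp(-0.336) = 0.7146
  Percentage = 0.7146 * 100 = 71.46%

71.46%


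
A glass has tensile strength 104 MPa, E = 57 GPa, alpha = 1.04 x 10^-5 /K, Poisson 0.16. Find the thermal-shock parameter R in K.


Thermal shock resistance: R = sigma * (1 - nu) / (E * alpha)
  Numerator = 104 * (1 - 0.16) = 87.36
  Denominator = 57 * 1000 * (1.04 x 10^-5) = 0.5928
  R = 87.36 / 0.5928 = 147.4 K

147.4 K


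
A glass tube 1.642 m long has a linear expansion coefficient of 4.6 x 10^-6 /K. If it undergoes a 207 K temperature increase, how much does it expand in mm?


Thermal expansion formula: dL = alpha * L0 * dT
  dL = (4.6 x 10^-6) * 1.642 * 207 = 0.00156351 m
Convert to mm: 0.00156351 * 1000 = 1.5635 mm

1.5635 mm


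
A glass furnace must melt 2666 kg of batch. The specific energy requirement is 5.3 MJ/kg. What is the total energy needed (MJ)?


Total energy = mass * specific energy
  E = 2666 * 5.3 = 14129.8 MJ

14129.8 MJ


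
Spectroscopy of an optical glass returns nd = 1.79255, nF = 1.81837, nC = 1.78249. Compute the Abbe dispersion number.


Abbe number formula: Vd = (nd - 1) / (nF - nC)
  nd - 1 = 1.79255 - 1 = 0.79255
  nF - nC = 1.81837 - 1.78249 = 0.03588
  Vd = 0.79255 / 0.03588 = 22.09

22.09


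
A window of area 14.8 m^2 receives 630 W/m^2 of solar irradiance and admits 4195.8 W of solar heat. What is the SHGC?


Rearrange Q = Area * SHGC * Irradiance:
  SHGC = Q / (Area * Irradiance)
  SHGC = 4195.8 / (14.8 * 630) = 0.45

0.45


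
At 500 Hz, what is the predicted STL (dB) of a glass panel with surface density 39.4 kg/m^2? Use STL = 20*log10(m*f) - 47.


Mass law: STL = 20 * log10(m * f) - 47
  m * f = 39.4 * 500 = 19700
  log10(19700) = 4.29447
  STL = 20 * 4.29447 - 47 = 85.8894 - 47 = 38.9 dB

38.9 dB


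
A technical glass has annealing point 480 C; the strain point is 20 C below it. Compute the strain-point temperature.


Strain point = annealing point - difference:
  T_strain = 480 - 20 = 460 C

460 C


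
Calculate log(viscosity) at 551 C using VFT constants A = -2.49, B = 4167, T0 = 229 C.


VFT equation: log(eta) = A + B / (T - T0)
  T - T0 = 551 - 229 = 322
  B / (T - T0) = 4167 / 322 = 12.941
  log(eta) = -2.49 + 12.941 = 10.451

10.451


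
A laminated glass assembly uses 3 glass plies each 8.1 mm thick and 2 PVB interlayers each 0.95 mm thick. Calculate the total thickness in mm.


Total thickness = glass contribution + PVB contribution
  Glass: 3 * 8.1 = 24.3 mm
  PVB: 2 * 0.95 = 1.9 mm
  Total = 24.3 + 1.9 = 26.2 mm

26.2 mm


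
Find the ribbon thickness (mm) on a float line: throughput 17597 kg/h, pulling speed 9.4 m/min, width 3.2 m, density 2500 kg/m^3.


Ribbon cross-section from mass balance:
  Volume rate = throughput / density = 17597 / 2500 = 7.0388 m^3/h
  thickness = volume rate / (speed * 60 * width), i.e.
  thickness = throughput / (60 * speed * width * density) * 1000
  thickness = 17597 / (60 * 9.4 * 3.2 * 2500) * 1000 = 3.9 mm

3.9 mm


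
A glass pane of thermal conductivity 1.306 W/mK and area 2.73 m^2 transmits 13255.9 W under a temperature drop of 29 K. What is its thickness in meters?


Fourier's law: t = k * A * dT / Q
  t = 1.306 * 2.73 * 29 / 13255.9
  t = 103.39602 / 13255.9 = 0.0078 m

0.0078 m


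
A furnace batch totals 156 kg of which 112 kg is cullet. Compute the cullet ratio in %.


Cullet ratio = (cullet mass / total batch mass) * 100
  Ratio = 112 / 156 * 100 = 71.79%

71.79%


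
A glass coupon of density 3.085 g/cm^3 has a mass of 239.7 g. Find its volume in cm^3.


Rearrange rho = m / V:
  V = m / rho
  V = 239.7 / 3.085 = 77.699 cm^3

77.699 cm^3


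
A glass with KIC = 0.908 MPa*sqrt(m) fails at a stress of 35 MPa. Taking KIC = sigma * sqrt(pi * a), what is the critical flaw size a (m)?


Rearrange KIC = sigma * sqrt(pi * a):
  sqrt(pi * a) = KIC / sigma
  sqrt(pi * a) = 0.908 / 35 = 0.025943
  a = (KIC / sigma)^2 / pi
  a = 0.025943^2 / pi = 0.0002142 m

0.0002142 m


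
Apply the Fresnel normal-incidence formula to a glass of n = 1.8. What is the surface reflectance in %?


Fresnel reflectance at normal incidence:
  R = ((n - 1)/(n + 1))^2
  (n - 1)/(n + 1) = (1.8 - 1)/(1.8 + 1) = 0.285714
  R = 0.285714^2 = 0.0816325
  R(%) = 0.0816325 * 100 = 8.163%

8.163%


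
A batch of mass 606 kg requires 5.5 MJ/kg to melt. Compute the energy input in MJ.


Total energy = mass * specific energy
  E = 606 * 5.5 = 3333 MJ

3333 MJ


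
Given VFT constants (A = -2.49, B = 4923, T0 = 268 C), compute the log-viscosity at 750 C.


VFT equation: log(eta) = A + B / (T - T0)
  T - T0 = 750 - 268 = 482
  B / (T - T0) = 4923 / 482 = 10.214
  log(eta) = -2.49 + 10.214 = 7.724

7.724


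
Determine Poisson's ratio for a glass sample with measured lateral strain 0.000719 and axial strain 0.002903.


Poisson's ratio: nu = lateral strain / axial strain
  nu = 0.000719 / 0.002903 = 0.2477

0.2477


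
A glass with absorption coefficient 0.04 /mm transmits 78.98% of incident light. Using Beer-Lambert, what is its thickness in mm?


Rearrange T = exp(-alpha * thickness):
  thickness = -ln(T) / alpha
  T = 78.98/100 = 0.7898
  ln(T) = -0.23598
  -ln(T) = 0.23598
  thickness = 0.23598 / 0.04 = 5.9 mm

5.9 mm


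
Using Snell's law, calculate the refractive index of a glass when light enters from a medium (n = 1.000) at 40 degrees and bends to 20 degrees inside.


Apply Snell's law: n1 * sin(theta1) = n2 * sin(theta2)
  n2 = n1 * sin(theta1) / sin(theta2)
  sin(40) = 0.642788
  sin(20) = 0.34202
  n2 = 1.000 * 0.642788 / 0.34202 = 1.8794

1.8794


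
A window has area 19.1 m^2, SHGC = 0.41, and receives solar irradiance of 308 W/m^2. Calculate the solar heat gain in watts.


Solar heat gain: Q = Area * SHGC * Irradiance
  Q = 19.1 * 0.41 * 308 = 2411.9 W

2411.9 W


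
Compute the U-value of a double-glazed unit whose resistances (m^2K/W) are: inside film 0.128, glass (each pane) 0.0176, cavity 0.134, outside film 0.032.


Total thermal resistance (series):
  R_total = R_in + R_glass + R_air + R_glass + R_out
  R_total = 0.128 + 0.0176 + 0.134 + 0.0176 + 0.032 = 0.3292 m^2K/W
U-value = 1 / R_total = 1 / 0.3292 = 3.038 W/m^2K

3.038 W/m^2K


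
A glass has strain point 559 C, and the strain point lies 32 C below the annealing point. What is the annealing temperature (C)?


T_anneal = T_strain + gap:
  T_anneal = 559 + 32 = 591 C

591 C


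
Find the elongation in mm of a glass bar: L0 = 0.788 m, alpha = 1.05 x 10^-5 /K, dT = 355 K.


Thermal expansion formula: dL = alpha * L0 * dT
  dL = (1.05 x 10^-5) * 0.788 * 355 = 0.00293727 m
Convert to mm: 0.00293727 * 1000 = 2.9373 mm

2.9373 mm


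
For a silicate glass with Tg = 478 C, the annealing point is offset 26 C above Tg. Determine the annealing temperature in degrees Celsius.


The annealing temperature is Tg plus the offset:
  T_anneal = 478 + 26 = 504 C

504 C


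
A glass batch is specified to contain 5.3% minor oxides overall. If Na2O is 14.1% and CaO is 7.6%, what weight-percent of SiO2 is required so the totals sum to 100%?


Known pieces sum to 100%:
  SiO2 = 100 - (others + Na2O + CaO)
  SiO2 = 100 - (5.3 + 14.1 + 7.6) = 73.0%

73.0%


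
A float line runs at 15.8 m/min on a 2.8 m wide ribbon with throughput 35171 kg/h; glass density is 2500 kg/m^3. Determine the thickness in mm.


Ribbon cross-section from mass balance:
  Volume rate = throughput / density = 35171 / 2500 = 14.0684 m^3/h
  thickness = volume rate / (speed * 60 * width), i.e.
  thickness = throughput / (60 * speed * width * density) * 1000
  thickness = 35171 / (60 * 15.8 * 2.8 * 2500) * 1000 = 5.3 mm

5.3 mm


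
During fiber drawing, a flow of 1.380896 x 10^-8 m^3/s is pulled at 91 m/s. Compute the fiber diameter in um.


Cross-sectional area from continuity:
  A = Q / v = 1.380896 x 10^-8 / 91 = 1.517468 x 10^-10 m^2
Diameter from circular cross-section:
  d = sqrt(4A / pi) * 10^6 (m -> um)
  d = sqrt(4 * 1.517468 x 10^-10 / pi) * 10^6 = 13.9 um

13.9 um


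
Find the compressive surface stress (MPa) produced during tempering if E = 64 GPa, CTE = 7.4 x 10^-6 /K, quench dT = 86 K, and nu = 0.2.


Tempering stress: sigma = E * alpha * dT / (1 - nu)
  E (MPa) = 64 * 1000 = 64000
  Numerator = 64000 * (7.4 x 10^-6) * 86 = 40.7296
  Denominator = 1 - 0.2 = 0.8
  sigma = 40.7296 / 0.8 = 50.9 MPa

50.9 MPa


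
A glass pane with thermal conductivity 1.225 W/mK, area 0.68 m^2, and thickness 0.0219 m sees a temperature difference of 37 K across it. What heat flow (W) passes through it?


Fourier's law: Q = k * A * dT / t
  Q = 1.225 * 0.68 * 37 / 0.0219
  Q = 30.821 / 0.0219 = 1407.4 W

1407.4 W


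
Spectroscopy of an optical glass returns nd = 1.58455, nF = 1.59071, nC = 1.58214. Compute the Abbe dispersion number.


Abbe number formula: Vd = (nd - 1) / (nF - nC)
  nd - 1 = 1.58455 - 1 = 0.58455
  nF - nC = 1.59071 - 1.58214 = 0.00857
  Vd = 0.58455 / 0.00857 = 68.21

68.21


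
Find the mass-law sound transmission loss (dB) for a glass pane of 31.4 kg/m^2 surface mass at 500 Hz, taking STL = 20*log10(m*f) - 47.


Mass law: STL = 20 * log10(m * f) - 47
  m * f = 31.4 * 500 = 15700
  log10(15700) = 4.1959
  STL = 20 * 4.1959 - 47 = 83.918 - 47 = 36.9 dB

36.9 dB


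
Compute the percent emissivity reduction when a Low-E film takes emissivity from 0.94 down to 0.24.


Percentage reduction = (1 - coated/uncoated) * 100
  Ratio = 0.24 / 0.94 = 0.2553
  Reduction = (1 - 0.2553) * 100 = 74.5%

74.5%


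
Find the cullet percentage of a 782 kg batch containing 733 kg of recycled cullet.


Cullet ratio = (cullet mass / total batch mass) * 100
  Ratio = 733 / 782 * 100 = 93.73%

93.73%


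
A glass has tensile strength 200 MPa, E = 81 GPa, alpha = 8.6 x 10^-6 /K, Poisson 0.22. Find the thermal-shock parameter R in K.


Thermal shock resistance: R = sigma * (1 - nu) / (E * alpha)
  Numerator = 200 * (1 - 0.22) = 156.0
  Denominator = 81 * 1000 * (8.6 x 10^-6) = 0.6966
  R = 156.0 / 0.6966 = 223.9 K

223.9 K


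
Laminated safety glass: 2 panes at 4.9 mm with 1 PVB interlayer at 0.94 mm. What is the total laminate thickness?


Total thickness = glass contribution + PVB contribution
  Glass: 2 * 4.9 = 9.8 mm
  PVB: 1 * 0.94 = 0.94 mm
  Total = 9.8 + 0.94 = 10.74 mm

10.74 mm


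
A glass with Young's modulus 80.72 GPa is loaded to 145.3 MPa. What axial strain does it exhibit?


Rearrange E = sigma / epsilon:
  epsilon = sigma / E
  E (MPa) = 80.72 * 1000 = 80720
  epsilon = 145.3 / 80720 = 0.0018

0.0018


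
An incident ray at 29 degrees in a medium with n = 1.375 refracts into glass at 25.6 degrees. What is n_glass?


Apply Snell's law: n1 * sin(theta1) = n2 * sin(theta2)
  n2 = n1 * sin(theta1) / sin(theta2)
  sin(29) = 0.48481
  sin(25.6) = 0.432086
  n2 = 1.375 * 0.48481 / 0.432086 = 1.5428

1.5428


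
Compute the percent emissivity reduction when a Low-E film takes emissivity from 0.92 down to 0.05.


Percentage reduction = (1 - coated/uncoated) * 100
  Ratio = 0.05 / 0.92 = 0.0543
  Reduction = (1 - 0.0543) * 100 = 94.6%

94.6%


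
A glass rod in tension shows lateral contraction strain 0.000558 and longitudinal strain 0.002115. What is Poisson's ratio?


Poisson's ratio: nu = lateral strain / axial strain
  nu = 0.000558 / 0.002115 = 0.2638

0.2638


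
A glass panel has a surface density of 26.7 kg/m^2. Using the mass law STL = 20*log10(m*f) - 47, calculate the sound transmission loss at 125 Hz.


Mass law: STL = 20 * log10(m * f) - 47
  m * f = 26.7 * 125 = 3337.5
  log10(3337.5) = 3.52342
  STL = 20 * 3.52342 - 47 = 70.4684 - 47 = 23.5 dB

23.5 dB


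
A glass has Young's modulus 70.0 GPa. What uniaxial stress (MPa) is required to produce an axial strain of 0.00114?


Rearrange E = sigma / epsilon:
  sigma = E * epsilon
  E (MPa) = 70.0 * 1000 = 70000
  sigma = 70000 * 0.00114 = 79.8 MPa

79.8 MPa


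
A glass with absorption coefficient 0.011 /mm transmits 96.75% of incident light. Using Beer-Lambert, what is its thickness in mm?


Rearrange T = exp(-alpha * thickness):
  thickness = -ln(T) / alpha
  T = 96.75/100 = 0.9675
  ln(T) = -0.03304
  -ln(T) = 0.03304
  thickness = 0.03304 / 0.011 = 3.0 mm

3.0 mm


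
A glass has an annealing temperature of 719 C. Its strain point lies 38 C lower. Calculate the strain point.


Strain point = annealing point - difference:
  T_strain = 719 - 38 = 681 C

681 C


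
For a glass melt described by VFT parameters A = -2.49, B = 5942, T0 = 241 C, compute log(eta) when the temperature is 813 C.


VFT equation: log(eta) = A + B / (T - T0)
  T - T0 = 813 - 241 = 572
  B / (T - T0) = 5942 / 572 = 10.388
  log(eta) = -2.49 + 10.388 = 7.898

7.898


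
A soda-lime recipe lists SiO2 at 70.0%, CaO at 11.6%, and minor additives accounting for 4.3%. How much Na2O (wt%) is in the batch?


Pieces sum to 100%:
  Na2O = 100 - (SiO2 + CaO + others)
  Na2O = 100 - (70.0 + 11.6 + 4.3) = 14.1%

14.1%


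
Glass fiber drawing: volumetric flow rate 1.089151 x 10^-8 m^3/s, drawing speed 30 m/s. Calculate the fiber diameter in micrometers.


Cross-sectional area from continuity:
  A = Q / v = 1.089151 x 10^-8 / 30 = 3.630503 x 10^-10 m^2
Diameter from circular cross-section:
  d = sqrt(4A / pi) * 10^6 (m -> um)
  d = sqrt(4 * 3.630503 x 10^-10 / pi) * 10^6 = 21.5 um

21.5 um


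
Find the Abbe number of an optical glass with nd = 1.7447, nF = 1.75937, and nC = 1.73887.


Abbe number formula: Vd = (nd - 1) / (nF - nC)
  nd - 1 = 1.7447 - 1 = 0.7447
  nF - nC = 1.75937 - 1.73887 = 0.0205
  Vd = 0.7447 / 0.0205 = 36.33

36.33


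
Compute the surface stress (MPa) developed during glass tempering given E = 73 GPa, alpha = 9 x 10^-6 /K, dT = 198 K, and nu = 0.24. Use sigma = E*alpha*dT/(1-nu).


Tempering stress: sigma = E * alpha * dT / (1 - nu)
  E (MPa) = 73 * 1000 = 73000
  Numerator = 73000 * (9 x 10^-6) * 198 = 130.086
  Denominator = 1 - 0.24 = 0.76
  sigma = 130.086 / 0.76 = 171.2 MPa

171.2 MPa


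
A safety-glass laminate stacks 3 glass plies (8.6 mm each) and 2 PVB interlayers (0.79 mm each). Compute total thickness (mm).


Total thickness = glass contribution + PVB contribution
  Glass: 3 * 8.6 = 25.8 mm
  PVB: 2 * 0.79 = 1.58 mm
  Total = 25.8 + 1.58 = 27.38 mm

27.38 mm


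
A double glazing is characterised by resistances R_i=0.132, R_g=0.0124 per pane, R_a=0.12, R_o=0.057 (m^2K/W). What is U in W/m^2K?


Total thermal resistance (series):
  R_total = R_in + R_glass + R_air + R_glass + R_out
  R_total = 0.132 + 0.0124 + 0.12 + 0.0124 + 0.057 = 0.3338 m^2K/W
U-value = 1 / R_total = 1 / 0.3338 = 2.996 W/m^2K

2.996 W/m^2K


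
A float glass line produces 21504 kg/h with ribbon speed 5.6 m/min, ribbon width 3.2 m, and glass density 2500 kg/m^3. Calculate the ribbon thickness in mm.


Ribbon cross-section from mass balance:
  Volume rate = throughput / density = 21504 / 2500 = 8.6016 m^3/h
  thickness = volume rate / (speed * 60 * width), i.e.
  thickness = throughput / (60 * speed * width * density) * 1000
  thickness = 21504 / (60 * 5.6 * 3.2 * 2500) * 1000 = 8.0 mm

8.0 mm


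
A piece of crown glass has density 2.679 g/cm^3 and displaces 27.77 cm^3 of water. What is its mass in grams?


Rearrange rho = m / V:
  m = rho * V
  m = 2.679 * 27.77 = 74.396 g

74.396 g


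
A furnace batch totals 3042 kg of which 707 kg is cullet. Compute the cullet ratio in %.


Cullet ratio = (cullet mass / total batch mass) * 100
  Ratio = 707 / 3042 * 100 = 23.24%

23.24%


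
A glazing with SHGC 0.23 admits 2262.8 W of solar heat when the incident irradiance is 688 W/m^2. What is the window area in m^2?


Rearrange Q = Area * SHGC * Irradiance:
  Area = Q / (SHGC * Irradiance)
  Area = 2262.8 / (0.23 * 688) = 14.3 m^2

14.3 m^2


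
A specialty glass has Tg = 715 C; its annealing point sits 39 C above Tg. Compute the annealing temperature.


The annealing temperature is Tg plus the offset:
  T_anneal = 715 + 39 = 754 C

754 C


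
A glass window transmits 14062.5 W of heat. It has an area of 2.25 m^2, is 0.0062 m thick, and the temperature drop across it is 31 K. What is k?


Fourier's law rearranged: k = Q * t / (A * dT)
  Numerator = 14062.5 * 0.0062 = 87.1875
  Denominator = 2.25 * 31 = 69.75
  k = 87.1875 / 69.75 = 1.25 W/mK

1.25 W/mK


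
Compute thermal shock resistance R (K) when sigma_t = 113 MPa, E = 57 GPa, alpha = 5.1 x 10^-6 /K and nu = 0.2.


Thermal shock resistance: R = sigma * (1 - nu) / (E * alpha)
  Numerator = 113 * (1 - 0.2) = 90.4
  Denominator = 57 * 1000 * (5.1 x 10^-6) = 0.2907
  R = 90.4 / 0.2907 = 311.0 K

311.0 K


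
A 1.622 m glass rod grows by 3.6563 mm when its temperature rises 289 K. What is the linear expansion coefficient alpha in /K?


Rearrange dL = alpha * L0 * dT for alpha:
  alpha = dL / (L0 * dT)
  alpha = (3.6563 / 1000) / (1.622 * 289) = 0.0000078 /K = 7.8 x 10^-6 /K

7.8 x 10^-6 /K


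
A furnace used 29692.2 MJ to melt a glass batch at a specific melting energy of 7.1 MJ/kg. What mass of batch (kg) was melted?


Rearrange E = m * s for m:
  m = E / s
  m = 29692.2 / 7.1 = 4182.0 kg

4182.0 kg


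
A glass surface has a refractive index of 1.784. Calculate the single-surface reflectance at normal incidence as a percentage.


Fresnel reflectance at normal incidence:
  R = ((n - 1)/(n + 1))^2
  (n - 1)/(n + 1) = (1.784 - 1)/(1.784 + 1) = 0.281609
  R = 0.281609^2 = 0.0793036
  R(%) = 0.0793036 * 100 = 7.93%

7.93%


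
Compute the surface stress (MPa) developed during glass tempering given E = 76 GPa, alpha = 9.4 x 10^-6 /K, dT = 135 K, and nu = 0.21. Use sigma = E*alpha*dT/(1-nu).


Tempering stress: sigma = E * alpha * dT / (1 - nu)
  E (MPa) = 76 * 1000 = 76000
  Numerator = 76000 * (9.4 x 10^-6) * 135 = 96.444
  Denominator = 1 - 0.21 = 0.79
  sigma = 96.444 / 0.79 = 122.1 MPa

122.1 MPa


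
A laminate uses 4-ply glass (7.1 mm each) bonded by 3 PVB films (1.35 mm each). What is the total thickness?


Total thickness = glass contribution + PVB contribution
  Glass: 4 * 7.1 = 28.4 mm
  PVB: 3 * 1.35 = 4.05 mm
  Total = 28.4 + 4.05 = 32.45 mm

32.45 mm


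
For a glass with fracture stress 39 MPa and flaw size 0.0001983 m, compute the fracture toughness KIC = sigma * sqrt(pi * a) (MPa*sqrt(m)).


Fracture toughness: KIC = sigma * sqrt(pi * a)
  pi * a = pi * 0.0001983 = 0.000622978
  sqrt(pi * a) = 0.02496
  KIC = 39 * 0.02496 = 0.973 MPa*sqrt(m)

0.973 MPa*sqrt(m)


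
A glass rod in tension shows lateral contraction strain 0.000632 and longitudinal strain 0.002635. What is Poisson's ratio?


Poisson's ratio: nu = lateral strain / axial strain
  nu = 0.000632 / 0.002635 = 0.2398

0.2398


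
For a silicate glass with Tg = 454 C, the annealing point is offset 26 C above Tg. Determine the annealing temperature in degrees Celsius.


The annealing temperature is Tg plus the offset:
  T_anneal = 454 + 26 = 480 C

480 C


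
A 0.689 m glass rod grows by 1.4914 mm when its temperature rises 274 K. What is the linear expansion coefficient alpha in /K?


Rearrange dL = alpha * L0 * dT for alpha:
  alpha = dL / (L0 * dT)
  alpha = (1.4914 / 1000) / (0.689 * 274) = 0.0000079 /K = 7.9 x 10^-6 /K

7.9 x 10^-6 /K


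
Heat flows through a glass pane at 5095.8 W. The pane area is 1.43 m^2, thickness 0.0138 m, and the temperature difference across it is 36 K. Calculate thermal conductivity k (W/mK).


Fourier's law rearranged: k = Q * t / (A * dT)
  Numerator = 5095.8 * 0.0138 = 70.32204
  Denominator = 1.43 * 36 = 51.48
  k = 70.32204 / 51.48 = 1.366 W/mK

1.366 W/mK


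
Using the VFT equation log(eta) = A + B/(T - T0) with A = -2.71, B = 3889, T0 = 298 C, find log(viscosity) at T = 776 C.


VFT equation: log(eta) = A + B / (T - T0)
  T - T0 = 776 - 298 = 478
  B / (T - T0) = 3889 / 478 = 8.136
  log(eta) = -2.71 + 8.136 = 5.426

5.426


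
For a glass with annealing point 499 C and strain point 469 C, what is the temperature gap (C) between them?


Gap = T_anneal - T_strain:
  gap = 499 - 469 = 30 C

30 C


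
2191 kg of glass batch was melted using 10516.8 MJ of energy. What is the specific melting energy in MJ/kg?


Rearrange E = m * s for s:
  s = E / m
  s = 10516.8 / 2191 = 4.8 MJ/kg

4.8 MJ/kg


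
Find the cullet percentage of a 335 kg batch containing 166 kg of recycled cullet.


Cullet ratio = (cullet mass / total batch mass) * 100
  Ratio = 166 / 335 * 100 = 49.55%

49.55%


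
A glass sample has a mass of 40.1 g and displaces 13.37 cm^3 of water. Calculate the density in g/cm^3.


Use the definition of density:
  rho = mass / volume
  rho = 40.1 / 13.37 = 2.999 g/cm^3

2.999 g/cm^3


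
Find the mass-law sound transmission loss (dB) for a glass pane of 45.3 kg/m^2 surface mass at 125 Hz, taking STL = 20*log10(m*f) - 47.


Mass law: STL = 20 * log10(m * f) - 47
  m * f = 45.3 * 125 = 5662.5
  log10(5662.5) = 3.75301
  STL = 20 * 3.75301 - 47 = 75.0602 - 47 = 28.1 dB

28.1 dB


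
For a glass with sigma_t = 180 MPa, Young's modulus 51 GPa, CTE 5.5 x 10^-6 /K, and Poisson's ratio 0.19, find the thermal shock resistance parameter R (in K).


Thermal shock resistance: R = sigma * (1 - nu) / (E * alpha)
  Numerator = 180 * (1 - 0.19) = 145.8
  Denominator = 51 * 1000 * (5.5 x 10^-6) = 0.2805
  R = 145.8 / 0.2805 = 519.8 K

519.8 K


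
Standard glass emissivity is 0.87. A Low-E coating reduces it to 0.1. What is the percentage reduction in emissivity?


Percentage reduction = (1 - coated/uncoated) * 100
  Ratio = 0.1 / 0.87 = 0.1149
  Reduction = (1 - 0.1149) * 100 = 88.5%

88.5%


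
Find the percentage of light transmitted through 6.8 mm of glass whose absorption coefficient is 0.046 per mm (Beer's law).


Beer-Lambert law: T = exp(-alpha * thickness)
  exponent = -0.046 * 6.8 = -0.3128
  T = exp(-0.3128) = 0.7314
  Percentage = 0.7314 * 100 = 73.14%

73.14%


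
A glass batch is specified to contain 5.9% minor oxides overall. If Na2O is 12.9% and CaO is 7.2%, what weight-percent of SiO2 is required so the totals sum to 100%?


Known pieces sum to 100%:
  SiO2 = 100 - (others + Na2O + CaO)
  SiO2 = 100 - (5.9 + 12.9 + 7.2) = 74.0%

74.0%


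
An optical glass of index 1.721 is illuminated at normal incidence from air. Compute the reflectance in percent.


Fresnel reflectance at normal incidence:
  R = ((n - 1)/(n + 1))^2
  (n - 1)/(n + 1) = (1.721 - 1)/(1.721 + 1) = 0.264976
  R = 0.264976^2 = 0.0702123
  R(%) = 0.0702123 * 100 = 7.021%

7.021%


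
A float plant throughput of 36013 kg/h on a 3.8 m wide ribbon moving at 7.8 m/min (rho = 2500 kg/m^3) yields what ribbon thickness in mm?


Ribbon cross-section from mass balance:
  Volume rate = throughput / density = 36013 / 2500 = 14.4052 m^3/h
  thickness = volume rate / (speed * 60 * width), i.e.
  thickness = throughput / (60 * speed * width * density) * 1000
  thickness = 36013 / (60 * 7.8 * 3.8 * 2500) * 1000 = 8.1 mm

8.1 mm


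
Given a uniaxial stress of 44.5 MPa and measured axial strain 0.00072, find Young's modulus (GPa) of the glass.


Young's modulus: E = stress / strain
  E = 44.5 MPa / 0.00072 = 61805.56 MPa
Convert to GPa: 61805.56 / 1000 = 61.81 GPa

61.81 GPa


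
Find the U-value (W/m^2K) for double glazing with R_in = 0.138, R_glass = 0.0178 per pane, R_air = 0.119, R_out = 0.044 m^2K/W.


Total thermal resistance (series):
  R_total = R_in + R_glass + R_air + R_glass + R_out
  R_total = 0.138 + 0.0178 + 0.119 + 0.0178 + 0.044 = 0.3366 m^2K/W
U-value = 1 / R_total = 1 / 0.3366 = 2.971 W/m^2K

2.971 W/m^2K


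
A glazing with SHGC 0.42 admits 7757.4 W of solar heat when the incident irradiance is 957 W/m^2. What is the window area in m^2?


Rearrange Q = Area * SHGC * Irradiance:
  Area = Q / (SHGC * Irradiance)
  Area = 7757.4 / (0.42 * 957) = 19.3 m^2

19.3 m^2


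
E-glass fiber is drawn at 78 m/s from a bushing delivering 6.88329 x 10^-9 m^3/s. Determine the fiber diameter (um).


Cross-sectional area from continuity:
  A = Q / v = 6.88329 x 10^-9 / 78 = 8.824731 x 10^-11 m^2
Diameter from circular cross-section:
  d = sqrt(4A / pi) * 10^6 (m -> um)
  d = sqrt(4 * 8.824731 x 10^-11 / pi) * 10^6 = 10.6 um

10.6 um


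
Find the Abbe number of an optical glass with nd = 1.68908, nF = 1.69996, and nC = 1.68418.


Abbe number formula: Vd = (nd - 1) / (nF - nC)
  nd - 1 = 1.68908 - 1 = 0.68908
  nF - nC = 1.69996 - 1.68418 = 0.01578
  Vd = 0.68908 / 0.01578 = 43.67

43.67


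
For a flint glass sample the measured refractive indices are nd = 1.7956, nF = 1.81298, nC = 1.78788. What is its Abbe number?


Abbe number formula: Vd = (nd - 1) / (nF - nC)
  nd - 1 = 1.7956 - 1 = 0.7956
  nF - nC = 1.81298 - 1.78788 = 0.0251
  Vd = 0.7956 / 0.0251 = 31.7

31.7


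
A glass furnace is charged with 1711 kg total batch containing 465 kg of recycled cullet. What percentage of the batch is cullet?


Cullet ratio = (cullet mass / total batch mass) * 100
  Ratio = 465 / 1711 * 100 = 27.18%

27.18%


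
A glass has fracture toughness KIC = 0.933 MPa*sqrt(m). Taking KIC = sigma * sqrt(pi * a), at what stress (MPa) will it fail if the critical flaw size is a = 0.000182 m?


Rearrange KIC = sigma * sqrt(pi * a):
  sigma = KIC / sqrt(pi * a)
  sqrt(pi * 0.000182) = 0.023912
  sigma = 0.933 / 0.023912 = 39.02 MPa

39.02 MPa


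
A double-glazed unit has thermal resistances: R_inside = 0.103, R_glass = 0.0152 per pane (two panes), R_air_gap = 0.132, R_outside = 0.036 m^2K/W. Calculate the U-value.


Total thermal resistance (series):
  R_total = R_in + R_glass + R_air + R_glass + R_out
  R_total = 0.103 + 0.0152 + 0.132 + 0.0152 + 0.036 = 0.3014 m^2K/W
U-value = 1 / R_total = 1 / 0.3014 = 3.318 W/m^2K

3.318 W/m^2K


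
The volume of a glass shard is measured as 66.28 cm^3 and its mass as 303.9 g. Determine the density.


Use the definition of density:
  rho = mass / volume
  rho = 303.9 / 66.28 = 4.585 g/cm^3

4.585 g/cm^3


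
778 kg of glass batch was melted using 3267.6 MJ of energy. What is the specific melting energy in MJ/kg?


Rearrange E = m * s for s:
  s = E / m
  s = 3267.6 / 778 = 4.2 MJ/kg

4.2 MJ/kg


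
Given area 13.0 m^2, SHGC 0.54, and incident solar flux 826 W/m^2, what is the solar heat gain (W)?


Solar heat gain: Q = Area * SHGC * Irradiance
  Q = 13.0 * 0.54 * 826 = 5798.5 W

5798.5 W


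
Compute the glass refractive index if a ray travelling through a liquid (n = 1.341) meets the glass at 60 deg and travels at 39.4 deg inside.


Apply Snell's law: n1 * sin(theta1) = n2 * sin(theta2)
  n2 = n1 * sin(theta1) / sin(theta2)
  sin(60) = 0.866025
  sin(39.4) = 0.634731
  n2 = 1.341 * 0.866025 / 0.634731 = 1.8297

1.8297


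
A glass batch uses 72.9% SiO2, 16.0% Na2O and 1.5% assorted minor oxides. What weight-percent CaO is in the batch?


Pieces sum to 100%:
  CaO = 100 - (SiO2 + Na2O + others)
  CaO = 100 - (72.9 + 16.0 + 1.5) = 9.6%

9.6%


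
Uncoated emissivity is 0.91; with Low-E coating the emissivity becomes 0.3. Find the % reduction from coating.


Percentage reduction = (1 - coated/uncoated) * 100
  Ratio = 0.3 / 0.91 = 0.3297
  Reduction = (1 - 0.3297) * 100 = 67.0%

67.0%


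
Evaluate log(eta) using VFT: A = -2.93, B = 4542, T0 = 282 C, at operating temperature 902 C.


VFT equation: log(eta) = A + B / (T - T0)
  T - T0 = 902 - 282 = 620
  B / (T - T0) = 4542 / 620 = 7.326
  log(eta) = -2.93 + 7.326 = 4.396

4.396


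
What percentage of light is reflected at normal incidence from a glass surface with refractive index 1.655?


Fresnel reflectance at normal incidence:
  R = ((n - 1)/(n + 1))^2
  (n - 1)/(n + 1) = (1.655 - 1)/(1.655 + 1) = 0.246704
  R = 0.246704^2 = 0.0608629
  R(%) = 0.0608629 * 100 = 6.086%

6.086%


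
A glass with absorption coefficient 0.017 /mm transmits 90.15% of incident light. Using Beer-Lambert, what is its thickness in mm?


Rearrange T = exp(-alpha * thickness):
  thickness = -ln(T) / alpha
  T = 90.15/100 = 0.9015
  ln(T) = -0.1037
  -ln(T) = 0.1037
  thickness = 0.1037 / 0.017 = 6.1 mm

6.1 mm


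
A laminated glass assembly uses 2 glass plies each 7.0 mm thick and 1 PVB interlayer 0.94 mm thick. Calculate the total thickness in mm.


Total thickness = glass contribution + PVB contribution
  Glass: 2 * 7.0 = 14.0 mm
  PVB: 1 * 0.94 = 0.94 mm
  Total = 14.0 + 0.94 = 14.94 mm

14.94 mm


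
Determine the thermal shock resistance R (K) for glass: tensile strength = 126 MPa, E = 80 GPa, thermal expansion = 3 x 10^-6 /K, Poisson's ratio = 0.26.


Thermal shock resistance: R = sigma * (1 - nu) / (E * alpha)
  Numerator = 126 * (1 - 0.26) = 93.24
  Denominator = 80 * 1000 * (3 x 10^-6) = 0.24
  R = 93.24 / 0.24 = 388.5 K

388.5 K


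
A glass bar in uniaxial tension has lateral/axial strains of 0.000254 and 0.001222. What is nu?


Poisson's ratio: nu = lateral strain / axial strain
  nu = 0.000254 / 0.001222 = 0.2079

0.2079


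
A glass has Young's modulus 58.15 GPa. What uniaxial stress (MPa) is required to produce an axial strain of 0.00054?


Rearrange E = sigma / epsilon:
  sigma = E * epsilon
  E (MPa) = 58.15 * 1000 = 58150
  sigma = 58150 * 0.00054 = 31.4 MPa

31.4 MPa


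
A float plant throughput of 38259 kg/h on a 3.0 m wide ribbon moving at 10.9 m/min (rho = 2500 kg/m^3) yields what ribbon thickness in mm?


Ribbon cross-section from mass balance:
  Volume rate = throughput / density = 38259 / 2500 = 15.3036 m^3/h
  thickness = volume rate / (speed * 60 * width), i.e.
  thickness = throughput / (60 * speed * width * density) * 1000
  thickness = 38259 / (60 * 10.9 * 3.0 * 2500) * 1000 = 7.8 mm

7.8 mm


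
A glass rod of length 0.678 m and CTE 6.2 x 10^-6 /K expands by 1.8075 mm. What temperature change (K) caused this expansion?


Rearrange dL = alpha * L0 * dT for dT:
  dT = dL / (alpha * L0)
  dL (m) = 1.8075 / 1000 = 0.0018075
  dT = 0.0018075 / ((6.2 x 10^-6) * 0.678) = 430.0 K

430.0 K


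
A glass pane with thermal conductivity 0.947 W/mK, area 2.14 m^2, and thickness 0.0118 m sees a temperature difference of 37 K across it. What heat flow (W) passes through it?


Fourier's law: Q = k * A * dT / t
  Q = 0.947 * 2.14 * 37 / 0.0118
  Q = 74.98346 / 0.0118 = 6354.5 W

6354.5 W


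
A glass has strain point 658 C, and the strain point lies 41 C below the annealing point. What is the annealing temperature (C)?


T_anneal = T_strain + gap:
  T_anneal = 658 + 41 = 699 C

699 C


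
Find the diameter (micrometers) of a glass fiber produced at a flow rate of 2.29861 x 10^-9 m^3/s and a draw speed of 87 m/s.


Cross-sectional area from continuity:
  A = Q / v = 2.29861 x 10^-9 / 87 = 2.64208 x 10^-11 m^2
Diameter from circular cross-section:
  d = sqrt(4A / pi) * 10^6 (m -> um)
  d = sqrt(4 * 2.64208 x 10^-11 / pi) * 10^6 = 5.8 um

5.8 um


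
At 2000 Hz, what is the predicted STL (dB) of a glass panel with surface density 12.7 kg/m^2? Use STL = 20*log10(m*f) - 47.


Mass law: STL = 20 * log10(m * f) - 47
  m * f = 12.7 * 2000 = 25400
  log10(25400) = 4.40483
  STL = 20 * 4.40483 - 47 = 88.0966 - 47 = 41.1 dB

41.1 dB


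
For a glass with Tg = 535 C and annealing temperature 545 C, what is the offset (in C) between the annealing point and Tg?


Offset = T_anneal - Tg:
  offset = 545 - 535 = 10 C

10 C


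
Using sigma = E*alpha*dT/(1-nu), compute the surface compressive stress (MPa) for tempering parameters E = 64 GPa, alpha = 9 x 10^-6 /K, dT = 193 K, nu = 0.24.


Tempering stress: sigma = E * alpha * dT / (1 - nu)
  E (MPa) = 64 * 1000 = 64000
  Numerator = 64000 * (9 x 10^-6) * 193 = 111.168
  Denominator = 1 - 0.24 = 0.76
  sigma = 111.168 / 0.76 = 146.3 MPa

146.3 MPa


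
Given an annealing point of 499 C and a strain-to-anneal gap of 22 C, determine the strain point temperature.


Strain point = annealing point - difference:
  T_strain = 499 - 22 = 477 C

477 C


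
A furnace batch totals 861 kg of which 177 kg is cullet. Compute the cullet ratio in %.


Cullet ratio = (cullet mass / total batch mass) * 100
  Ratio = 177 / 861 * 100 = 20.56%

20.56%


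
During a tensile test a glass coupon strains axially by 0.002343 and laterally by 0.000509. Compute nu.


Poisson's ratio: nu = lateral strain / axial strain
  nu = 0.000509 / 0.002343 = 0.2172

0.2172


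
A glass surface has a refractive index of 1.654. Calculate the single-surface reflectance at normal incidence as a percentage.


Fresnel reflectance at normal incidence:
  R = ((n - 1)/(n + 1))^2
  (n - 1)/(n + 1) = (1.654 - 1)/(1.654 + 1) = 0.24642
  R = 0.24642^2 = 0.0607228
  R(%) = 0.0607228 * 100 = 6.072%

6.072%


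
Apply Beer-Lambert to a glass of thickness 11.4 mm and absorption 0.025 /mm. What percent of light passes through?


Beer-Lambert law: T = exp(-alpha * thickness)
  exponent = -0.025 * 11.4 = -0.285
  T = exp(-0.285) = 0.752
  Percentage = 0.752 * 100 = 75.2%

75.2%


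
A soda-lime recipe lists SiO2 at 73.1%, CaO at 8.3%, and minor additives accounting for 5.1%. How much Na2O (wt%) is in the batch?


Pieces sum to 100%:
  Na2O = 100 - (SiO2 + CaO + others)
  Na2O = 100 - (73.1 + 8.3 + 5.1) = 13.5%

13.5%


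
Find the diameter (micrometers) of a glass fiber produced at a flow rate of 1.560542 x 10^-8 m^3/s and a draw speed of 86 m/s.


Cross-sectional area from continuity:
  A = Q / v = 1.560542 x 10^-8 / 86 = 1.814584 x 10^-10 m^2
Diameter from circular cross-section:
  d = sqrt(4A / pi) * 10^6 (m -> um)
  d = sqrt(4 * 1.814584 x 10^-10 / pi) * 10^6 = 15.2 um

15.2 um


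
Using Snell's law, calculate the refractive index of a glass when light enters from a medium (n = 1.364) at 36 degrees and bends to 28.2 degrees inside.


Apply Snell's law: n1 * sin(theta1) = n2 * sin(theta2)
  n2 = n1 * sin(theta1) / sin(theta2)
  sin(36) = 0.587785
  sin(28.2) = 0.472551
  n2 = 1.364 * 0.587785 / 0.472551 = 1.6966

1.6966
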